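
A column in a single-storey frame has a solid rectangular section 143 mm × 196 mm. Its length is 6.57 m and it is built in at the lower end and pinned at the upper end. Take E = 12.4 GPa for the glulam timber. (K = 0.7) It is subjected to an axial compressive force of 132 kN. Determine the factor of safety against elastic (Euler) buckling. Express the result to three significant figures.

Buckling occurs about the weak axis: I_min = h·b³/12 with b = 143 mm (the shorter side).
I_min = 196×143³/12 = 4.776×10^7 mm⁴
I = 4.776×10^7 mm⁴ = 4.776×10^-5 m⁴
Effective length L_e = K·L = 0.7 × 6.57 = 4.599 m
P_cr = π²EI / L_e² = π² × 12.4×10⁹ × 4.776×10^-5 / 4.599² = 2.764×10^5 N
Factor of safety n = P_cr / P = 276.36 / 132 = 2.09

n ≈ 2.09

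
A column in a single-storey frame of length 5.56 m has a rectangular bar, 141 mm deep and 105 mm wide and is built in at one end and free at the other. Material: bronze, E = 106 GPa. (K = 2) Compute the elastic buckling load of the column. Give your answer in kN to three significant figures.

Buckling occurs about the weak axis: I_min = h·b³/12 with b = 105 mm (the shorter side).
I_min = 141×105³/12 = 1.360×10^7 mm⁴
I = 1.360×10^7 mm⁴ = 1.360×10^-5 m⁴
Effective length L_e = K·L = 2 × 5.56 = 11.12 m
P_cr = π²EI / L_e² = π² × 106×10⁹ × 1.360×10^-5 / 11.12² = 1.151×10^5 N

P_cr ≈ 115 kN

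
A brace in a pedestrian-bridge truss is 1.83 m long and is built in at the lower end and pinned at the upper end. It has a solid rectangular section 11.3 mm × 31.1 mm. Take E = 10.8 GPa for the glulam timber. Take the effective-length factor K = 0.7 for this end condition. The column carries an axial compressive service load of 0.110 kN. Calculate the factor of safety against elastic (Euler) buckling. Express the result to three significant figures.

Buckling occurs about the weak axis: I_min = h·b³/12 with b = 11.3 mm (the shorter side).
I_min = 31.1×11.3³/12 = 3.740×10^3 mm⁴
I = 3.740×10^3 mm⁴ = 3.740×10^-9 m⁴
Effective length L_e = K·L = 0.7 × 1.83 = 1.281 m
P_cr = π²EI / L_e² = π² × 10.8×10⁹ × 3.740×10^-9 / 1.281² = 242.9 N
Factor of safety n = P_cr / P = 0.24291 / 0.110 = 2.21

n ≈ 2.21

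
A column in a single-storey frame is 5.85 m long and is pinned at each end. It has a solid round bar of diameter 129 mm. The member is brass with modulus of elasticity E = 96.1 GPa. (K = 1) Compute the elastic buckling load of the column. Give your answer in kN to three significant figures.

P_cr ≈ 377 kN

I = πd⁴/64 = π×129⁴/64 = 1.359×10^7 mm⁴
I = 1.359×10^7 mm⁴ = 1.359×10^-5 m⁴
Effective length L_e = K·L = 1 × 5.85 = 5.850 m
P_cr = π²EI / L_e² = π² × 96.1×10⁹ × 1.359×10^-5 / 5.850² = 3.767×10^5 N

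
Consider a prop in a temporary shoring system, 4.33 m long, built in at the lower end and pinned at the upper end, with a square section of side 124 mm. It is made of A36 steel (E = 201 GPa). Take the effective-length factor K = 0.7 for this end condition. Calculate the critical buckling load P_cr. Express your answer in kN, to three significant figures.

I = a⁴/12 = 124⁴/12 = 1.970×10^7 mm⁴
I = 1.970×10^7 mm⁴ = 1.970×10^-5 m⁴
Effective length L_e = K·L = 0.7 × 4.33 = 3.031 m
P_cr = π²EI / L_e² = π² × 201×10⁹ × 1.970×10^-5 / 3.031² = 4.254×10^6 N

P_cr ≈ 4250 kN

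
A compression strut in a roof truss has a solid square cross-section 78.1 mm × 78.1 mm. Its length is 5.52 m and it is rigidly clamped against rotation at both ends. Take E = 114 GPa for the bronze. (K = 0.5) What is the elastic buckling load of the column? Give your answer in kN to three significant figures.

I = a⁴/12 = 78.1⁴/12 = 3.100×10^6 mm⁴
I = 3.100×10^6 mm⁴ = 3.100×10^-6 m⁴
Effective length L_e = K·L = 0.5 × 5.52 = 2.760 m
P_cr = π²EI / L_e² = π² × 114×10⁹ × 3.100×10^-6 / 2.760² = 4.579×10^5 N

P_cr ≈ 458 kN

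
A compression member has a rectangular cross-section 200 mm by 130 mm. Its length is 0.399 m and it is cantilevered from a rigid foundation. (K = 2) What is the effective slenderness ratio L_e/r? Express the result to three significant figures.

For a rectangle r_min = b/√12 = 130/√12 = 37.53 mm
L_e = K·L = 2 × 0.399 m = 0.7980 m = 798.00 mm
λ = L_e / r_min = 798.00 / 37.53 = 21.3

λ ≈ 21.3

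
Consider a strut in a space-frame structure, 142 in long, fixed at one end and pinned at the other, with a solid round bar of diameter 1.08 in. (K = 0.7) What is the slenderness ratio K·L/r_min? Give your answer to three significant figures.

λ ≈ 368

I = πd⁴/64 = π×1.08⁴/64 = 6.678×10^-2 in⁴
A = 0.9161 in²;  r_min = √(I/A) = √(6.678×10^-2/0.9161) = 0.2700 in
L_e = K·L = 0.7 × 142 = 99.40 in
λ = L_e / r_min = 99.400 / 0.2700 = 368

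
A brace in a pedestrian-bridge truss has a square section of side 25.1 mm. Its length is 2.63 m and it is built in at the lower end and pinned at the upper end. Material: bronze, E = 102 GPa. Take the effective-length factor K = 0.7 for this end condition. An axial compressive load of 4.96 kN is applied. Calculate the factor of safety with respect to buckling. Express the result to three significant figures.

I = a⁴/12 = 25.1⁴/12 = 3.308×10^4 mm⁴
I = 3.308×10^4 mm⁴ = 3.308×10^-8 m⁴
Effective length L_e = K·L = 0.7 × 2.63 = 1.841 m
P_cr = π²EI / L_e² = π² × 102×10⁹ × 3.308×10^-8 / 1.841² = 9.824×10^3 N
Factor of safety n = P_cr / P = 9.8244 / 4.96 = 1.98

n ≈ 1.98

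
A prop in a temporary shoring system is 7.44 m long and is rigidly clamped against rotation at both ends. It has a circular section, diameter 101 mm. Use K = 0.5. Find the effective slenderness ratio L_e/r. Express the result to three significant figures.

I = πd⁴/64 = π×101⁴/64 = 5.108×10^6 mm⁴
A = 8.012×10^3 mm²;  r_min = √(I/A) = √(5.108×10^6/8.012×10^3) = 25.25 mm
L_e = K·L = 0.5 × 7.44 m = 3.720 m = 3720.0 mm
λ = L_e / r_min = 3720.0 / 25.25 = 147

λ ≈ 147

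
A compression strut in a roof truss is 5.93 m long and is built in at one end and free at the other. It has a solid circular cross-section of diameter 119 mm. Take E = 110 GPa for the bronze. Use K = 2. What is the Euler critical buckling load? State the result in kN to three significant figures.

I = πd⁴/64 = π×119⁴/64 = 9.844×10^6 mm⁴
I = 9.844×10^6 mm⁴ = 9.844×10^-6 m⁴
Effective length L_e = K·L = 2 × 5.93 = 11.86 m
P_cr = π²EI / L_e² = π² × 110×10⁹ × 9.844×10^-6 / 11.86² = 7.598×10^4 N

P_cr ≈ 76.0 kN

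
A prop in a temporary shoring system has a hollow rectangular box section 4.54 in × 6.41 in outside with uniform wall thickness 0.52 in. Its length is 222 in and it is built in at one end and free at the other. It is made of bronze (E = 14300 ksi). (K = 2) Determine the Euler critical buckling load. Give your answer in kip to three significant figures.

Inner dimensions: h_i = 6.41 − 2×0.52 = 5.370 in, b_i = 4.54 − 2×0.52 = 3.500 in
Weak-axis I_min = (h_o·b_o³ − h_i·b_i³)/12 with b_o = 4.54, b_i = 3.500 in (shorter outer/inner sides).
I_min = (6.41×4.54³ − 5.370×3.500³)/12 = 30.80 in⁴
Effective length L_e = K·L = 2 × 222 = 444.0 in
P_cr = π²EI / L_e² = π² × 14300×10³ × 30.80 / 444.0² = 2.205×10^4 lb

P_cr ≈ 22.0 kip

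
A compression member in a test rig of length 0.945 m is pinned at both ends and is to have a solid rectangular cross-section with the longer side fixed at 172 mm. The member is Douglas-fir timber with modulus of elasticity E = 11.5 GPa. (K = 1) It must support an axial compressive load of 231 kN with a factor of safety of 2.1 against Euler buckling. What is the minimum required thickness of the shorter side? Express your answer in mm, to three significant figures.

b ≈ 64.3 mm

Required P_cr = n·P = 2.1 × 231 = 485.1 kN
L_e = K·L = 1 × 0.945 = 0.9450 m
Required I = P_cr·L_e²/(π²E) = 4.851×10^5 × 0.9450² / (π² × 1.15×10^10) = 3.817×10^-6 m⁴
I_req = 3.817×10^6 mm⁴
Rectangle, weak axis: I_min = h·b³/12 with h = 172 mm fixed  ⇒  b = (12I/h)^(1/3) = 64.3 mm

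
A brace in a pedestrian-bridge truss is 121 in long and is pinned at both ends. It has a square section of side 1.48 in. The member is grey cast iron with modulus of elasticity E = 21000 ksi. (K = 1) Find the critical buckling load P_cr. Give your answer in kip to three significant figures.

P_cr ≈ 5.66 kip

I = a⁴/12 = 1.48⁴/12 = 0.3998 in⁴
Effective length L_e = K·L = 1 × 121 = 121.0 in
P_cr = π²EI / L_e² = π² × 21000×10³ × 0.3998 / 121.0² = 5.660×10^3 lb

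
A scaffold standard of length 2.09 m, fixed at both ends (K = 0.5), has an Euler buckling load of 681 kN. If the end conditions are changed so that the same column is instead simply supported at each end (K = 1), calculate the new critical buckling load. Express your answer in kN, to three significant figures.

P_cr ≈ 170 kN

P_cr ∝ 1/K², so P_cr,new = P_cr,old × (K_old/K_new)² = 681 × (0.5/1)²
= 681 × 0.2500 = 170 kN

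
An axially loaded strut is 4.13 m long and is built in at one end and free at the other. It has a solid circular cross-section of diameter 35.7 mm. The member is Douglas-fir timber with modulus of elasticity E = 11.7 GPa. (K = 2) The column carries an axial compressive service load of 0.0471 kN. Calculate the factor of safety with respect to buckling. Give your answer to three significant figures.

n ≈ 2.87

I = πd⁴/64 = π×35.7⁴/64 = 7.973×10^4 mm⁴
I = 7.973×10^4 mm⁴ = 7.973×10^-8 m⁴
Effective length L_e = K·L = 2 × 4.13 = 8.260 m
P_cr = π²EI / L_e² = π² × 11.7×10⁹ × 7.973×10^-8 / 8.260² = 134.9 N
Factor of safety n = P_cr / P = 0.13495 / 0.0471 = 2.87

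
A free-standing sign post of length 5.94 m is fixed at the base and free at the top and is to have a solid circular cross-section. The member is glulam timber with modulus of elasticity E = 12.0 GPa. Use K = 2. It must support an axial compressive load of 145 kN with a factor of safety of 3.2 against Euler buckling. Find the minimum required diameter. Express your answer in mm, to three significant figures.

Required P_cr = n·P = 3.2 × 145 = 464.0 kN
L_e = K·L = 2 × 5.94 = 11.88 m
Required I = P_cr·L_e²/(π²E) = 4.640×10^5 × 11.88² / (π² × 1.20×10^10) = 5.529×10^-4 m⁴
I_req = 5.529×10^8 mm⁴
Solid circle: I = πd⁴/64  ⇒  d = (64I/π)^(1/4) = (64×5.529×10^8/π)^(1/4) = 326 mm

d ≈ 326 mm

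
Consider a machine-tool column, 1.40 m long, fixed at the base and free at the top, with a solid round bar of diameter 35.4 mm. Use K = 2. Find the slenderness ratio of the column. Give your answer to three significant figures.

I = πd⁴/64 = π×35.4⁴/64 = 7.709×10^4 mm⁴
A = 984.2 mm²;  r_min = √(I/A) = √(7.709×10^4/984.2) = 8.850 mm
L_e = K·L = 2 × 1.40 m = 2.800 m = 2800.0 mm
λ = L_e / r_min = 2800.0 / 8.850 = 316

λ ≈ 316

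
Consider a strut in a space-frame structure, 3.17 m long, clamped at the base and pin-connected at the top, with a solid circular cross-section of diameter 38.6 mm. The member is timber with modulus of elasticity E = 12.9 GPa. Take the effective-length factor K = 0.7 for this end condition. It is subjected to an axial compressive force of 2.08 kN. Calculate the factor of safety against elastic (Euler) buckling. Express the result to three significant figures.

I = πd⁴/64 = π×38.6⁴/64 = 1.090×10^5 mm⁴
I = 1.090×10^5 mm⁴ = 1.090×10^-7 m⁴
Effective length L_e = K·L = 0.7 × 3.17 = 2.219 m
P_cr = π²EI / L_e² = π² × 12.9×10⁹ × 1.090×10^-7 / 2.219² = 2.818×10^3 N
Factor of safety n = P_cr / P = 2.8177 / 2.08 = 1.35

n ≈ 1.35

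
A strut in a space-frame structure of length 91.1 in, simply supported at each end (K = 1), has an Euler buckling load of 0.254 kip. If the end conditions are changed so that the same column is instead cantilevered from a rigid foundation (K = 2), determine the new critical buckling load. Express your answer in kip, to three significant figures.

P_cr ∝ 1/K², so P_cr,new = P_cr,old × (K_old/K_new)² = 0.254 × (1/2)²
= 0.254 × 0.2500 = 0.0635 kip

P_cr ≈ 0.0635 kip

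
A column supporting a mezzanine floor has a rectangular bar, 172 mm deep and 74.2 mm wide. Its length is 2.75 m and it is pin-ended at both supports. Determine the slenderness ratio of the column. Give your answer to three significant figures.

λ ≈ 128

Buckling occurs about the weak axis: I_min = h·b³/12 with b = 74.2 mm (the shorter side).
I_min = 172×74.2³/12 = 5.855×10^6 mm⁴
A = 1.276×10^4 mm²;  r_min = √(I/A) = √(5.855×10^6/1.276×10^4) = 21.42 mm
L_e = K·L = 1 × 2.75 m = 2.750 m = 2750.0 mm
λ = L_e / r_min = 2750.0 / 21.42 = 128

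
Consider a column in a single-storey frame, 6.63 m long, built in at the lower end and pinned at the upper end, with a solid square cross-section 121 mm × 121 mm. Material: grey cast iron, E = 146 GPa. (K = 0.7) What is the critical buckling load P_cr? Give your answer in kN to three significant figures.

P_cr ≈ 1200 kN

I = a⁴/12 = 121⁴/12 = 1.786×10^7 mm⁴
I = 1.786×10^7 mm⁴ = 1.786×10^-5 m⁴
Effective length L_e = K·L = 0.7 × 6.63 = 4.641 m
P_cr = π²EI / L_e² = π² × 146×10⁹ × 1.786×10^-5 / 4.641² = 1.195×10^6 N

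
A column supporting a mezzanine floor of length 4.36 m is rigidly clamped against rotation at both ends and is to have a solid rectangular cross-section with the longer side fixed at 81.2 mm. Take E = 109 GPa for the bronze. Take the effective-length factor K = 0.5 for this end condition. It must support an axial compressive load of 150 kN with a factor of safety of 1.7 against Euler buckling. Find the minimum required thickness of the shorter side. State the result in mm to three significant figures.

b ≈ 55.0 mm

Required P_cr = n·P = 1.7 × 150 = 255.0 kN
L_e = K·L = 0.5 × 4.36 = 2.180 m
Required I = P_cr·L_e²/(π²E) = 2.550×10^5 × 2.180² / (π² × 1.09×10^11) = 1.126×10^-6 m⁴
I_req = 1.126×10^6 mm⁴
Rectangle, weak axis: I_min = h·b³/12 with h = 81.2 mm fixed  ⇒  b = (12I/h)^(1/3) = 55.0 mm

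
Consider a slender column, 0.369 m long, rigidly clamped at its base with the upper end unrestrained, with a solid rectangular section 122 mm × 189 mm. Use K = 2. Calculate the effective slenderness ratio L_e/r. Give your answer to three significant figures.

λ ≈ 21.0

Buckling occurs about the weak axis: I_min = h·b³/12 with b = 122 mm (the shorter side).
I_min = 189×122³/12 = 2.860×10^7 mm⁴
A = 2.306×10^4 mm²;  r_min = √(I/A) = √(2.860×10^7/2.306×10^4) = 35.22 mm
L_e = K·L = 2 × 0.369 m = 0.7380 m = 738.00 mm
λ = L_e / r_min = 738.00 / 35.22 = 21.0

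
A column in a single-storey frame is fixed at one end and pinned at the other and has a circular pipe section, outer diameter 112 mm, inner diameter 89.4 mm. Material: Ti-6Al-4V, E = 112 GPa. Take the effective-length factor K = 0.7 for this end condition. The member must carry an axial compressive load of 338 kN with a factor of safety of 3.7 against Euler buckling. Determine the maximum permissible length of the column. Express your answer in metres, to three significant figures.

d_o = 112 mm, d_i = 89.4 mm
I = π(d_o⁴ − d_i⁴)/64 = π(112⁴ − 89.40⁴)/64 = 4.588×10^6 mm⁴
I = 4.588×10^-6 m⁴
Required critical load P_cr = n·P = 3.7 × 338 = 1251 kN = 1.251×10^6 N
From P_cr = π²EI/(K·L)²:  L = (1/K)·√(π²EI/P_cr) = (1/0.7)·√(π²×1.12×10^11×4.588×10^-6/1.251×10^6)
L = 2.88 m

L_max ≈ 2.88 m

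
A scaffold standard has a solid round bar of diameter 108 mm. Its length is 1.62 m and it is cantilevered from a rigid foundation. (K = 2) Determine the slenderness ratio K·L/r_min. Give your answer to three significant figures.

For a solid circle r = d/4 = 108/4 = 27.00 mm
L_e = K·L = 2 × 1.62 m = 3.240 m = 3240.0 mm
λ = L_e / r_min = 3240.0 / 27.00 = 120

λ ≈ 120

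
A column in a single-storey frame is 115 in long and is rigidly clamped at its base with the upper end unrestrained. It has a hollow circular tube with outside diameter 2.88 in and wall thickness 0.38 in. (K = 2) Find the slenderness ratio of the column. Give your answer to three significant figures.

λ ≈ 257

Inner diameter d_i = 2.88 − 2×0.38 = 2.120 in
I = π(d_o⁴ − d_i⁴)/64 = π(2.88⁴ − 2.120⁴)/64 = 2.386 in⁴
A = 2.985 in²;  r_min = √(I/A) = √(2.386/2.985) = 0.8940 in
L_e = K·L = 2 × 115 = 230.0 in
λ = L_e / r_min = 230.00 / 0.8940 = 257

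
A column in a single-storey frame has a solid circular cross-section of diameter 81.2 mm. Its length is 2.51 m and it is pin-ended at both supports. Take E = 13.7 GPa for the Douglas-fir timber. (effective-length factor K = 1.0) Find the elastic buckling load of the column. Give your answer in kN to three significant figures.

P_cr ≈ 45.8 kN

I = πd⁴/64 = π×81.2⁴/64 = 2.134×10^6 mm⁴
I = 2.134×10^6 mm⁴ = 2.134×10^-6 m⁴
Effective length L_e = K·L = 1 × 2.51 = 2.510 m
P_cr = π²EI / L_e² = π² × 13.7×10⁹ × 2.134×10^-6 / 2.510² = 4.580×10^4 N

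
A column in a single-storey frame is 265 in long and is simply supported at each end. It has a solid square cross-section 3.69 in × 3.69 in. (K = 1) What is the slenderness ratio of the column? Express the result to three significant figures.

λ ≈ 249

I = a⁴/12 = 3.69⁴/12 = 15.45 in⁴
A = 13.62 in²;  r_min = √(I/A) = √(15.45/13.62) = 1.065 in
L_e = K·L = 1 × 265 = 265.0 in
λ = L_e / r_min = 265.00 / 1.065 = 249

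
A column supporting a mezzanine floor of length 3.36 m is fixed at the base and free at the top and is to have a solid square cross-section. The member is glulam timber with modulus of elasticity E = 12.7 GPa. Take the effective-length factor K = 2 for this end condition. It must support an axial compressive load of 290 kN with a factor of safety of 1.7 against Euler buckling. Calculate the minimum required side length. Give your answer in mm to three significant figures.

Required P_cr = n·P = 1.7 × 290 = 493.0 kN
L_e = K·L = 2 × 3.36 = 6.720 m
Required I = P_cr·L_e²/(π²E) = 4.930×10^5 × 6.720² / (π² × 1.27×10^10) = 1.776×10^-4 m⁴
I_req = 1.776×10^8 mm⁴
Solid square: I = a⁴/12  ⇒  a = (12I)^(1/4) = (12×1.776×10^8)^(1/4) = 215 mm

a ≈ 215 mm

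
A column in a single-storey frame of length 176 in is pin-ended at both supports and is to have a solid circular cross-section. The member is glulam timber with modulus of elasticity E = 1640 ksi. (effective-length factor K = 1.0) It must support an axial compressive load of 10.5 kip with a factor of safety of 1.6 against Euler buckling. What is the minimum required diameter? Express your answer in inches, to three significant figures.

d ≈ 5.06 in

Required P_cr = n·P = 1.6 × 10.5 = 16.80 kip
L_e = K·L = 1 × 176 = 176.0 in
Required I = P_cr·L_e²/(π²E) = 1.680×10^4 × 176.0² / (π² × 1.64×10^6) = 32.15 in⁴
Solid circle: I = πd⁴/64  ⇒  d = (64I/π)^(1/4) = (64×32.15/π)^(1/4) = 5.06 in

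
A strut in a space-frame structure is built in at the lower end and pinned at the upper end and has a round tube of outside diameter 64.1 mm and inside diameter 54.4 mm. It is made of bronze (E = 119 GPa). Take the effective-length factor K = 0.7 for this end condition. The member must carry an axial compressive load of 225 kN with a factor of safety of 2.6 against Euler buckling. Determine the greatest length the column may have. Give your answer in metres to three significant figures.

d_o = 64.1 mm, d_i = 54.4 mm
I = π(d_o⁴ − d_i⁴)/64 = π(64.1⁴ − 54.40⁴)/64 = 3.988×10^5 mm⁴
I = 3.988×10^-7 m⁴
Required critical load P_cr = n·P = 2.6 × 225 = 585.0 kN = 5.850×10^5 N
From P_cr = π²EI/(K·L)²:  L = (1/K)·√(π²EI/P_cr) = (1/0.7)·√(π²×1.19×10^11×3.988×10^-7/5.850×10^5)
L = 1.28 m

L_max ≈ 1.28 m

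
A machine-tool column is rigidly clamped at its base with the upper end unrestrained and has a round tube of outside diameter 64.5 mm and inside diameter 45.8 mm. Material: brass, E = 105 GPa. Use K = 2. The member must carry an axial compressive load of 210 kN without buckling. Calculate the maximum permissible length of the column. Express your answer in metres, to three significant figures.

L_max ≈ 0.884 m

d_o = 64.5 mm, d_i = 45.8 mm
I = π(d_o⁴ − d_i⁴)/64 = π(64.5⁴ − 45.80⁴)/64 = 6.336×10^5 mm⁴
I = 6.336×10^-7 m⁴
At the buckling limit P_cr = P = 2.100×10^5 N
From P_cr = π²EI/(K·L)²:  L = (1/K)·√(π²EI/P_cr) = (1/2)·√(π²×1.05×10^11×6.336×10^-7/2.100×10^5)
L = 0.884 m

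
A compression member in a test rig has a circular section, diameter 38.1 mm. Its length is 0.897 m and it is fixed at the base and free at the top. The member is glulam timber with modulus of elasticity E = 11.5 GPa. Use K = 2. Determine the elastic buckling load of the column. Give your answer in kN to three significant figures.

I = πd⁴/64 = π×38.1⁴/64 = 1.034×10^5 mm⁴
I = 1.034×10^5 mm⁴ = 1.034×10^-7 m⁴
Effective length L_e = K·L = 2 × 0.897 = 1.794 m
P_cr = π²EI / L_e² = π² × 11.5×10⁹ × 1.034×10^-7 / 1.794² = 3.648×10^3 N

P_cr ≈ 3.65 kN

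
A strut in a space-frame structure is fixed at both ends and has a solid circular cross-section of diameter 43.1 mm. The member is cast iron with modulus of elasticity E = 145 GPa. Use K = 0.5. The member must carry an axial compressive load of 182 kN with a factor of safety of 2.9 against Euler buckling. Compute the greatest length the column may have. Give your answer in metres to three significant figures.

I = πd⁴/64 = π×43.1⁴/64 = 1.694×10^5 mm⁴
I = 1.694×10^-7 m⁴
Required critical load P_cr = n·P = 2.9 × 182 = 527.8 kN = 5.278×10^5 N
From P_cr = π²EI/(K·L)²:  L = (1/K)·√(π²EI/P_cr) = (1/0.5)·√(π²×1.45×10^11×1.694×10^-7/5.278×10^5)
L = 1.36 m

L_max ≈ 1.36 m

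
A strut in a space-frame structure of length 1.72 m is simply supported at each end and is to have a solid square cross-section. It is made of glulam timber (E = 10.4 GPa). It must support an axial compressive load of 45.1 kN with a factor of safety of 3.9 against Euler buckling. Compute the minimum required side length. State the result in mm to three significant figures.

a ≈ 88.3 mm

Required P_cr = n·P = 3.9 × 45.1 = 175.9 kN
L_e = K·L = 1 × 1.72 = 1.720 m
Required I = P_cr·L_e²/(π²E) = 1.759×10^5 × 1.720² / (π² × 1.04×10^10) = 5.069×10^-6 m⁴
I_req = 5.069×10^6 mm⁴
Solid square: I = a⁴/12  ⇒  a = (12I)^(1/4) = (12×5.069×10^6)^(1/4) = 88.3 mm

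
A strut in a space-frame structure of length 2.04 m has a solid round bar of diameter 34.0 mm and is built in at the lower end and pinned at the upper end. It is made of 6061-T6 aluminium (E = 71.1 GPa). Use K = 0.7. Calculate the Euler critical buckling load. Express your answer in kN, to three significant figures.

P_cr ≈ 22.6 kN

I = πd⁴/64 = π×34.0⁴/64 = 6.560×10^4 mm⁴
I = 6.560×10^4 mm⁴ = 6.560×10^-8 m⁴
Effective length L_e = K·L = 0.7 × 2.04 = 1.428 m
P_cr = π²EI / L_e² = π² × 71.1×10⁹ × 6.560×10^-8 / 1.428² = 2.257×10^4 N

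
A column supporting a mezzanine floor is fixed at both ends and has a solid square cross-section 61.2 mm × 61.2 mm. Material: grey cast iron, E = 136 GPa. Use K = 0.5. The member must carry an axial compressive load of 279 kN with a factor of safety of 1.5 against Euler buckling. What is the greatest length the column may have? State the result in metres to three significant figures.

L_max ≈ 3.87 m

I = a⁴/12 = 61.2⁴/12 = 1.169×10^6 mm⁴
I = 1.169×10^-6 m⁴
Required critical load P_cr = n·P = 1.5 × 279 = 418.5 kN = 4.185×10^5 N
From P_cr = π²EI/(K·L)²:  L = (1/K)·√(π²EI/P_cr) = (1/0.5)·√(π²×1.36×10^11×1.169×10^-6/4.185×10^5)
L = 3.87 m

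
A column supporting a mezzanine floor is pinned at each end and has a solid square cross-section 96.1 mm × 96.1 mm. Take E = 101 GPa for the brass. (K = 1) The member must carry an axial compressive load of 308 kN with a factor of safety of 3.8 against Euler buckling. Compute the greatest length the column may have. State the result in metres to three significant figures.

I = a⁴/12 = 96.1⁴/12 = 7.107×10^6 mm⁴
I = 7.107×10^-6 m⁴
Required critical load P_cr = n·P = 3.8 × 308 = 1170 kN = 1.170×10^6 N
From P_cr = π²EI/(K·L)²:  L = (1/K)·√(π²EI/P_cr) = (1/1)·√(π²×1.01×10^11×7.107×10^-6/1.170×10^6)
L = 2.46 m

L_max ≈ 2.46 m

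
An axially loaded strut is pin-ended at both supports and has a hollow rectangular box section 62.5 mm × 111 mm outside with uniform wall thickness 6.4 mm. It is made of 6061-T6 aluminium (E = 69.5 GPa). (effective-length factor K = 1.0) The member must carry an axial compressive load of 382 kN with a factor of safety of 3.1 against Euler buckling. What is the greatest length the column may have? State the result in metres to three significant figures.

Inner dimensions: h_i = 111 − 2×6.4 = 98.20 mm, b_i = 62.5 − 2×6.4 = 49.70 mm
Weak-axis I_min = (h_o·b_o³ − h_i·b_i³)/12 with b_o = 62.5, b_i = 49.70 mm (shorter outer/inner sides).
I_min = (111×62.5³ − 98.20×49.70³)/12 = 1.254×10^6 mm⁴
I = 1.254×10^-6 m⁴
Required critical load P_cr = n·P = 3.1 × 382 = 1184 kN = 1.184×10^6 N
From P_cr = π²EI/(K·L)²:  L = (1/K)·√(π²EI/P_cr) = (1/1)·√(π²×6.95×10^10×1.254×10^-6/1.184×10^6)
L = 0.852 m

L_max ≈ 0.852 m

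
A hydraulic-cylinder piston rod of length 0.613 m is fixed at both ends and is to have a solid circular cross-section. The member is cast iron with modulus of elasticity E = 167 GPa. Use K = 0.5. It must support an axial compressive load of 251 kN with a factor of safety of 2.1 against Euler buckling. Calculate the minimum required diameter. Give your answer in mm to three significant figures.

d ≈ 28.0 mm

Required P_cr = n·P = 2.1 × 251 = 527.1 kN
L_e = K·L = 0.5 × 0.613 = 0.3065 m
Required I = P_cr·L_e²/(π²E) = 5.271×10^5 × 0.3065² / (π² × 1.67×10^11) = 3.004×10^-8 m⁴
I_req = 3.004×10^4 mm⁴
Solid circle: I = πd⁴/64  ⇒  d = (64I/π)^(1/4) = (64×3.004×10^4/π)^(1/4) = 28.0 mm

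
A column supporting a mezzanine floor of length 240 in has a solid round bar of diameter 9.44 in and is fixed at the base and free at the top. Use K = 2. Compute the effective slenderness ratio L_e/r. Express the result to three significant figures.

I = πd⁴/64 = π×9.44⁴/64 = 389.8 in⁴
A = 69.99 in²;  r_min = √(I/A) = √(389.8/69.99) = 2.360 in
L_e = K·L = 2 × 240 = 480.0 in
λ = L_e / r_min = 480.00 / 2.360 = 203

λ ≈ 203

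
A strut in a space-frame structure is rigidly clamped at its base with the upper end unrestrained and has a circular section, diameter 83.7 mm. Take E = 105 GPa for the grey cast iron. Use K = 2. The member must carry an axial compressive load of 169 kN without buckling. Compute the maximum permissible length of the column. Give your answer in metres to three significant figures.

L_max ≈ 1.92 m

I = πd⁴/64 = π×83.7⁴/64 = 2.409×10^6 mm⁴
I = 2.409×10^-6 m⁴
At the buckling limit P_cr = P = 1.690×10^5 N
From P_cr = π²EI/(K·L)²:  L = (1/K)·√(π²EI/P_cr) = (1/2)·√(π²×1.05×10^11×2.409×10^-6/1.690×10^5)
L = 1.92 m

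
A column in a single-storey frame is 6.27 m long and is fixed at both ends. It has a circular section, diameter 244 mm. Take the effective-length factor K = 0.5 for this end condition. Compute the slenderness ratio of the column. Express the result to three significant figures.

For a solid circle r = d/4 = 244/4 = 61.00 mm
L_e = K·L = 0.5 × 6.27 m = 3.135 m = 3135.0 mm
λ = L_e / r_min = 3135.0 / 61.00 = 51.4

λ ≈ 51.4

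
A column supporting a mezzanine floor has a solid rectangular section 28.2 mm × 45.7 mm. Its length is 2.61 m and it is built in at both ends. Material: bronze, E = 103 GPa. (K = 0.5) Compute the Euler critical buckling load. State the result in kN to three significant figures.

P_cr ≈ 51.0 kN

Buckling occurs about the weak axis: I_min = h·b³/12 with b = 28.2 mm (the shorter side).
I_min = 45.7×28.2³/12 = 8.540×10^4 mm⁴
I = 8.540×10^4 mm⁴ = 8.540×10^-8 m⁴
Effective length L_e = K·L = 0.5 × 2.61 = 1.305 m
P_cr = π²EI / L_e² = π² × 103×10⁹ × 8.540×10^-8 / 1.305² = 5.098×10^4 N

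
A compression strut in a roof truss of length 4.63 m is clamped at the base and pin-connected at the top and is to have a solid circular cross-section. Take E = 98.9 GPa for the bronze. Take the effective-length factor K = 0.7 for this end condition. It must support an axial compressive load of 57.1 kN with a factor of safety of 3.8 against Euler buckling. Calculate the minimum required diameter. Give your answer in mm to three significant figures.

d ≈ 83.0 mm

Required P_cr = n·P = 3.8 × 57.1 = 217.0 kN
L_e = K·L = 0.7 × 4.63 = 3.241 m
Required I = P_cr·L_e²/(π²E) = 2.170×10^5 × 3.241² / (π² × 9.89×10^10) = 2.335×10^-6 m⁴
I_req = 2.335×10^6 mm⁴
Solid circle: I = πd⁴/64  ⇒  d = (64I/π)^(1/4) = (64×2.335×10^6/π)^(1/4) = 83.0 mm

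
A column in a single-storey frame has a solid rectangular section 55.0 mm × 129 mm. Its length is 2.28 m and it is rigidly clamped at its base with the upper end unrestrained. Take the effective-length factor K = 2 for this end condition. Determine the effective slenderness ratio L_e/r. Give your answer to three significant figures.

For a rectangle r_min = b/√12 = 55.0/√12 = 15.88 mm
L_e = K·L = 2 × 2.28 m = 4.560 m = 4560.0 mm
λ = L_e / r_min = 4560.0 / 15.88 = 287

λ ≈ 287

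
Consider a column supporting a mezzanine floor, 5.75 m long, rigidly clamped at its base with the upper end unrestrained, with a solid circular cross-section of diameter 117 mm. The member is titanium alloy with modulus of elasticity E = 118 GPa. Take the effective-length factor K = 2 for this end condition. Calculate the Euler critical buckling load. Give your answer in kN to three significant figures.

P_cr ≈ 81.0 kN

I = πd⁴/64 = π×117⁴/64 = 9.198×10^6 mm⁴
I = 9.198×10^6 mm⁴ = 9.198×10^-6 m⁴
Effective length L_e = K·L = 2 × 5.75 = 11.50 m
P_cr = π²EI / L_e² = π² × 118×10⁹ × 9.198×10^-6 / 11.50² = 8.100×10^4 N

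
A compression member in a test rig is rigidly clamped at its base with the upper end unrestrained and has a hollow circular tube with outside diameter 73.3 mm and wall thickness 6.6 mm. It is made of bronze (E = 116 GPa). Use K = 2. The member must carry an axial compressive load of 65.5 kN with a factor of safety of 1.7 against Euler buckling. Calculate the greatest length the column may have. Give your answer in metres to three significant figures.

L_max ≈ 1.41 m

Inner diameter d_i = 73.3 − 2×6.6 = 60.10 mm
I = π(d_o⁴ − d_i⁴)/64 = π(73.3⁴ − 60.10⁴)/64 = 7.766×10^5 mm⁴
I = 7.766×10^-7 m⁴
Required critical load P_cr = n·P = 1.7 × 65.5 = 111.4 kN = 1.113×10^5 N
From P_cr = π²EI/(K·L)²:  L = (1/K)·√(π²EI/P_cr) = (1/2)·√(π²×1.16×10^11×7.766×10^-7/1.113×10^5)
L = 1.41 m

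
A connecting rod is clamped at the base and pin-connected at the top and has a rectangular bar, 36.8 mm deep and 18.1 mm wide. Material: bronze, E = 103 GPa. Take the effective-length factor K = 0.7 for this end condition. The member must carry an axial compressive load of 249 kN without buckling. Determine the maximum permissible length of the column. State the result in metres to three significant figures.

L_max ≈ 0.389 m

Buckling occurs about the weak axis: I_min = h·b³/12 with b = 18.1 mm (the shorter side).
I_min = 36.8×18.1³/12 = 1.818×10^4 mm⁴
I = 1.818×10^-8 m⁴
At the buckling limit P_cr = P = 2.490×10^5 N
From P_cr = π²EI/(K·L)²:  L = (1/K)·√(π²EI/P_cr) = (1/0.7)·√(π²×1.03×10^11×1.818×10^-8/2.490×10^5)
L = 0.389 m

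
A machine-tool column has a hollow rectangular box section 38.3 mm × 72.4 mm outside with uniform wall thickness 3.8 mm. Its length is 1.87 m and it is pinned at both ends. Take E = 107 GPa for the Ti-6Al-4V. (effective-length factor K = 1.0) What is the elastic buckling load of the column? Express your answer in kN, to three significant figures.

P_cr ≈ 55.2 kN

Inner dimensions: h_i = 72.4 − 2×3.8 = 64.80 mm, b_i = 38.3 − 2×3.8 = 30.70 mm
Weak-axis I_min = (h_o·b_o³ − h_i·b_i³)/12 with b_o = 38.3, b_i = 30.70 mm (shorter outer/inner sides).
I_min = (72.4×38.3³ − 64.80×30.70³)/12 = 1.827×10^5 mm⁴
I = 1.827×10^5 mm⁴ = 1.827×10^-7 m⁴
Effective length L_e = K·L = 1 × 1.87 = 1.870 m
P_cr = π²EI / L_e² = π² × 107×10⁹ × 1.827×10^-7 / 1.870² = 5.518×10^4 N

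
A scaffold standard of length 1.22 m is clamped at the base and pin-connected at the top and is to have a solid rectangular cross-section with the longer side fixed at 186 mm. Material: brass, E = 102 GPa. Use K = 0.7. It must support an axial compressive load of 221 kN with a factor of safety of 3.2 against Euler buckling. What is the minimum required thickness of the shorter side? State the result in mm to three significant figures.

b ≈ 32.1 mm

Required P_cr = n·P = 3.2 × 221 = 707.2 kN
L_e = K·L = 0.7 × 1.22 = 0.8540 m
Required I = P_cr·L_e²/(π²E) = 7.072×10^5 × 0.8540² / (π² × 1.02×10^11) = 5.123×10^-7 m⁴
I_req = 5.123×10^5 mm⁴
Rectangle, weak axis: I_min = h·b³/12 with h = 186 mm fixed  ⇒  b = (12I/h)^(1/3) = 32.1 mm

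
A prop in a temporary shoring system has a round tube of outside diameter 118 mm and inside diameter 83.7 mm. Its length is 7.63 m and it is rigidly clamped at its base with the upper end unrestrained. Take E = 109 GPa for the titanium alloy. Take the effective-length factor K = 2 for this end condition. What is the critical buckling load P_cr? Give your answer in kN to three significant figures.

P_cr ≈ 32.8 kN

d_o = 118 mm, d_i = 83.7 mm
I = π(d_o⁴ − d_i⁴)/64 = π(118⁴ − 83.70⁴)/64 = 7.108×10^6 mm⁴
I = 7.108×10^6 mm⁴ = 7.108×10^-6 m⁴
Effective length L_e = K·L = 2 × 7.63 = 15.26 m
P_cr = π²EI / L_e² = π² × 109×10⁹ × 7.108×10^-6 / 15.26² = 3.284×10^4 N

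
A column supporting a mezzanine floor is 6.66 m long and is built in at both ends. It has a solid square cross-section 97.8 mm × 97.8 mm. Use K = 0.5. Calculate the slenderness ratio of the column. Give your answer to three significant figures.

For a square r = a/√12 = 97.8/√12 = 28.23 mm
L_e = K·L = 0.5 × 6.66 m = 3.330 m = 3330.0 mm
λ = L_e / r_min = 3330.0 / 28.23 = 118

λ ≈ 118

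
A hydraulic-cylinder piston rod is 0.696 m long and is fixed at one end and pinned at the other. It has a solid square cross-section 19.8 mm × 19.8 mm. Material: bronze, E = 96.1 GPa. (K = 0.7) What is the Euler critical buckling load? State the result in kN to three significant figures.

P_cr ≈ 51.2 kN

I = a⁴/12 = 19.8⁴/12 = 1.281×10^4 mm⁴
I = 1.281×10^4 mm⁴ = 1.281×10^-8 m⁴
Effective length L_e = K·L = 0.7 × 0.696 = 0.4872 m
P_cr = π²EI / L_e² = π² × 96.1×10⁹ × 1.281×10^-8 / 0.4872² = 5.118×10^4 N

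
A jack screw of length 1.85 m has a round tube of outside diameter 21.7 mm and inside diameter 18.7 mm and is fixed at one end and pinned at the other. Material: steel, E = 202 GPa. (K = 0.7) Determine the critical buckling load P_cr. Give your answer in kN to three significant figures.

d_o = 21.7 mm, d_i = 18.7 mm
I = π(d_o⁴ − d_i⁴)/64 = π(21.7⁴ − 18.70⁴)/64 = 4.882×10^3 mm⁴
I = 4.882×10^3 mm⁴ = 4.882×10^-9 m⁴
Effective length L_e = K·L = 0.7 × 1.85 = 1.295 m
P_cr = π²EI / L_e² = π² × 202×10⁹ × 4.882×10^-9 / 1.295² = 5.804×10^3 N

P_cr ≈ 5.80 kN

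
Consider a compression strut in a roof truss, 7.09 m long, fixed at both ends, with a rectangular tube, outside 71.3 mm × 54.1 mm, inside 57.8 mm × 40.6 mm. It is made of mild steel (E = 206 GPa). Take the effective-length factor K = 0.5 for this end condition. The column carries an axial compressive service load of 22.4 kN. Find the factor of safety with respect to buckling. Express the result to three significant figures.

Weak-axis I_min = (h_o·b_o³ − h_i·b_i³)/12 with b_o = 54.1, b_i = 40.60 mm (shorter outer/inner sides).
I_min = (71.3×54.1³ − 57.80×40.60³)/12 = 6.185×10^5 mm⁴
I = 6.185×10^5 mm⁴ = 6.185×10^-7 m⁴
Effective length L_e = K·L = 0.5 × 7.09 = 3.545 m
P_cr = π²EI / L_e² = π² × 206×10⁹ × 6.185×10^-7 / 3.545² = 1.001×10^5 N
Factor of safety n = P_cr / P = 100.06 / 22.4 = 4.47

n ≈ 4.47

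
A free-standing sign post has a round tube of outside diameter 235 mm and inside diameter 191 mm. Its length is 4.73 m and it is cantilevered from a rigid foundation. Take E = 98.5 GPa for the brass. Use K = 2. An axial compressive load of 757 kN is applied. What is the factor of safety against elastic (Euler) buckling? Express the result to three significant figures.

d_o = 235 mm, d_i = 191 mm
I = π(d_o⁴ − d_i⁴)/64 = π(235⁴ − 191.0⁴)/64 = 8.438×10^7 mm⁴
I = 8.438×10^7 mm⁴ = 8.438×10^-5 m⁴
Effective length L_e = K·L = 2 × 4.73 = 9.460 m
P_cr = π²EI / L_e² = π² × 98.5×10⁹ × 8.438×10^-5 / 9.460² = 9.166×10^5 N
Factor of safety n = P_cr / P = 916.61 / 757 = 1.21

n ≈ 1.21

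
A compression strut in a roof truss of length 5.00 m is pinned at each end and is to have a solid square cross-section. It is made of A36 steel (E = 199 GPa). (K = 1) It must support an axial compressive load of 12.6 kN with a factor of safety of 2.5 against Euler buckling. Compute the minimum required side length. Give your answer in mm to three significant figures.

Required P_cr = n·P = 2.5 × 12.6 = 31.50 kN
L_e = K·L = 1 × 5.00 = 5.000 m
Required I = P_cr·L_e²/(π²E) = 3.150×10^4 × 5.000² / (π² × 1.99×10^11) = 4.010×10^-7 m⁴
I_req = 4.010×10^5 mm⁴
Solid square: I = a⁴/12  ⇒  a = (12I)^(1/4) = (12×4.010×10^5)^(1/4) = 46.8 mm

a ≈ 46.8 mm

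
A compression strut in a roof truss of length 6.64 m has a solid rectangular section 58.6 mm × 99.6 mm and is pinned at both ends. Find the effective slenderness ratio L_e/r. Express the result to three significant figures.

For a rectangle r_min = b/√12 = 58.6/√12 = 16.92 mm
L_e = K·L = 1 × 6.64 m = 6.640 m = 6640.0 mm
λ = L_e / r_min = 6640.0 / 16.92 = 393

λ ≈ 393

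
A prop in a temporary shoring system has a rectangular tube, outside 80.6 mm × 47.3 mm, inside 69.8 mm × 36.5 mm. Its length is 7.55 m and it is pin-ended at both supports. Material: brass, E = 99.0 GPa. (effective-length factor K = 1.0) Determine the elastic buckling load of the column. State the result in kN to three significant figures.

Weak-axis I_min = (h_o·b_o³ − h_i·b_i³)/12 with b_o = 47.3, b_i = 36.50 mm (shorter outer/inner sides).
I_min = (80.6×47.3³ − 69.80×36.50³)/12 = 4.279×10^5 mm⁴
I = 4.279×10^5 mm⁴ = 4.279×10^-7 m⁴
Effective length L_e = K·L = 1 × 7.55 = 7.550 m
P_cr = π²EI / L_e² = π² × 99.0×10⁹ × 4.279×10^-7 / 7.550² = 7.335×10^3 N

P_cr ≈ 7.34 kN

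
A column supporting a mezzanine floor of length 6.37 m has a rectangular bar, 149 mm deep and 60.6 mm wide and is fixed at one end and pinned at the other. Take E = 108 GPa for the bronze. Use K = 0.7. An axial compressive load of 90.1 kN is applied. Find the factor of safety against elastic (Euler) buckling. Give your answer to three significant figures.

Buckling occurs about the weak axis: I_min = h·b³/12 with b = 60.6 mm (the shorter side).
I_min = 149×60.6³/12 = 2.763×10^6 mm⁴
I = 2.763×10^6 mm⁴ = 2.763×10^-6 m⁴
Effective length L_e = K·L = 0.7 × 6.37 = 4.459 m
P_cr = π²EI / L_e² = π² × 108×10⁹ × 2.763×10^-6 / 4.459² = 1.481×10^5 N
Factor of safety n = P_cr / P = 148.14 / 90.1 = 1.64

n ≈ 1.64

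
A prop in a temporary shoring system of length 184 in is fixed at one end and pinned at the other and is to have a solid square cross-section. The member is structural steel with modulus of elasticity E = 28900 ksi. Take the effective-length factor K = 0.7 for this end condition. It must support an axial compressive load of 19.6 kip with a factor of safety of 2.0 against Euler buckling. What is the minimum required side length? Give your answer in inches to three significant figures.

a ≈ 2.29 in

Required P_cr = n·P = 2.0 × 19.6 = 39.20 kip
L_e = K·L = 0.7 × 184 = 128.8 in
Required I = P_cr·L_e²/(π²E) = 3.920×10^4 × 128.8² / (π² × 2.89×10^7) = 2.280 in⁴
Solid square: I = a⁴/12  ⇒  a = (12I)^(1/4) = (12×2.280)^(1/4) = 2.29 in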